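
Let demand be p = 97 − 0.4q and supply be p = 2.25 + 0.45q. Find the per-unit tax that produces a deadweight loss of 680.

Competitive equilibrium: 97 − 0.4q = 2.25 + 0.45q → q* = 111.4706, p* = 52.4118.
A tax t gives Δq = t/0.85 and wedge t, so DWL = t²/1.7.
t²/1.7 = 680 → t² = 1156 → t = 34.

34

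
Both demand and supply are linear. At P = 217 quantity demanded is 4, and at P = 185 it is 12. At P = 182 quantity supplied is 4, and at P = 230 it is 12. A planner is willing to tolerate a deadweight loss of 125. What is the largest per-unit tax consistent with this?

50

Demand slope = (185 − 217)/(12 − 4) = −4, so P = 233 − 4Q.
Supply slope = (230 − 182)/(12 − 4) = 6, so P = 158 + 6Q.
Competitive equilibrium: 233 − 4Q = 158 + 6Q → Q* = 7.5, P* = 203.
A tax t gives ΔQ = t/10 and wedge t, so DWL = t²/20.
t²/20 = 125 → t² = 2500 → t = 50.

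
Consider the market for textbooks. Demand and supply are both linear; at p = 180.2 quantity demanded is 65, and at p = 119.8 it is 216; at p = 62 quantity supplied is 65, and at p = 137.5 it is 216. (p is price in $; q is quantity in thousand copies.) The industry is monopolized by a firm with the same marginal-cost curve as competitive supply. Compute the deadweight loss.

Demand slope = (119.8 − 180.2)/(216 − 65) = −0.4, so p = 206.2 − 0.4q.
Supply slope = (137.5 − 62)/(216 − 65) = 0.5, so p = 29.5 + 0.5q.
Competitive equilibrium: 206.2 − 0.4q = 29.5 + 0.5q → q* = 196.3333, p* = 127.6667.
Marginal revenue: MR = 206.2 − 0.8q. Set MR = MC: 206.2 − 0.8q = 29.5 + 0.5q → q_m = 135.9231.
Price p_m = 206.2 − 0.4·135.9231 = 151.8308; MC(q_m) = 29.5 + 0.5·135.9231 = 97.4616.
Competitive q* = 196.3333, so Δq = 60.4102; wedge = 151.8308 − 97.4616 = 54.3692.
DWL = ½ × 60.4102 × 54.3692 = $1642.23 thousand.

$1642.23 thousand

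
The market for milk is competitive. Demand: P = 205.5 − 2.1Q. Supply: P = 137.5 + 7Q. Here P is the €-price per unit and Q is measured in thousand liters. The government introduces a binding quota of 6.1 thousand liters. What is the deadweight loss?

Competitive equilibrium: 205.5 − 2.1Q = 137.5 + 7Q → Q* = 7.4725, P* = 189.8077.
At Q = 6.1: demand price = 205.5 − 2.1·6.1 = 192.69; supply price = 137.5 + 7·6.1 = 180.2.
ΔQ = 7.4725 − 6.1 = 1.3725; wedge = 192.69 − 180.2 = 12.49.
The triangle = ½ × 1.3725 × 12.49 = €8.57 thousand.

€8.57 thousand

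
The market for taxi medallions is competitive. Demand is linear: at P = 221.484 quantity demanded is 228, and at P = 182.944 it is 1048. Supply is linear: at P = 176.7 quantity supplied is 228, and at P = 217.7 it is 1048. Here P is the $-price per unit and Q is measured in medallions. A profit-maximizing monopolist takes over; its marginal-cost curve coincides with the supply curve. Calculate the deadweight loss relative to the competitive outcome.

Demand slope = (182.944 − 221.484)/(1048 − 228) = −0.047, so P = 232.2 − 0.047Q.
Supply slope = (217.7 − 176.7)/(1048 − 228) = 0.05, so P = 165.3 + 0.05Q.
Competitive equilibrium: 232.2 − 0.047Q = 165.3 + 0.05Q → Q* = 689.6907, P* = 199.7845.
Marginal revenue: MR = 232.2 − 0.094Q. Set MR = MC: 232.2 − 0.094Q = 165.3 + 0.05Q → Q_m = 464.5833.
Price P_m = 232.2 − 0.047·464.5833 = 210.3646; MC(Q_m) = 165.3 + 0.05·464.5833 = 188.5292.
Competitive Q* = 689.6907, so ΔQ = 225.1074; wedge = 210.3646 − 188.5292 = 21.8354.
Deadweight loss = ½ × 225.1074 × 21.8354 = $2457.66.

$2457.66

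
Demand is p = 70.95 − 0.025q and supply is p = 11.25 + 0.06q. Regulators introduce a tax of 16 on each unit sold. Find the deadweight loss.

Competitive equilibrium: 70.95 − 0.025q = 11.25 + 0.06q → q* = 702.3529, p* = 53.3912.
With the tax, the buyer price exceeds the seller price by 16: (70.95 − 0.025q) − (11.25 + 0.06q) = 16 → q' = 514.1176.
Δq = 702.3529 − 514.1176 = 188.2353; the wedge equals the tax, 16.
Welfare loss = ½ × 188.2353 × 16 = 1505.88.

1505.88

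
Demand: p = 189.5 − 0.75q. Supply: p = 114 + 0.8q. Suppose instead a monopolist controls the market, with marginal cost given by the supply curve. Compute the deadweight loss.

195.52

Competitive equilibrium: 189.5 − 0.75q = 114 + 0.8q → q* = 48.7097, p* = 152.9677.
Marginal revenue: MR = 189.5 − 1.5q. Set MR = MC: 189.5 − 1.5q = 114 + 0.8q → q_m = 32.8261.
Price p_m = 189.5 − 0.75·32.8261 = 164.8804; MC(q_m) = 114 + 0.8·32.8261 = 140.2609.
Competitive q* = 48.7097, so Δq = 15.8836; wedge = 164.8804 − 140.2609 = 24.6195.
The triangle = ½ × 15.8836 × 24.6195 = 195.52.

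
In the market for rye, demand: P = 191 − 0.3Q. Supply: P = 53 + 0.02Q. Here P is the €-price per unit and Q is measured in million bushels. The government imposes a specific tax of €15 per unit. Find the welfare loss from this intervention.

€351.56 million

Competitive equilibrium: 191 − 0.3Q = 53 + 0.02Q → Q* = 431.25, P* = 61.625.
With the tax, the buyer price exceeds the seller price by 15: (191 − 0.3Q) − (53 + 0.02Q) = 15 → Q' = 384.375.
ΔQ = 431.25 − 384.375 = 46.875; the wedge equals the tax, 15.
Welfare loss = ½ × 46.875 × 15 = €351.56 million.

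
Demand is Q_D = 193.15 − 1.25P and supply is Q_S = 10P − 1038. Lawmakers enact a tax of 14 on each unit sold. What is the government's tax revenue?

In inverse form: demand P = 154.52 − 0.8Q, supply P = 103.8 + 0.1Q.
Competitive equilibrium: 154.52 − 0.8Q = 103.8 + 0.1Q → Q* = 56.3556, P* = 109.4356.
With the tax, the buyer price exceeds the seller price by 14: (154.52 − 0.8Q) − (103.8 + 0.1Q) = 14 → Q' = 40.8.
Tax revenue = 14 × 40.8 = 571.20.

571.20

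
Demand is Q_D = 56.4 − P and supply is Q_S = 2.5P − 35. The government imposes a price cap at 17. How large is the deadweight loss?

In inverse form: demand P = 56.4 − Q, supply P = 14 + 0.4Q.
Competitive equilibrium: 56.4 − Q = 14 + 0.4Q → Q* = 30.2857, P* = 26.1143.
At the ceiling P = 17, quantity supplied = (17 − 14)/0.4 = 7.5.
Willingness to pay at Q' = 7.5: 56.4 − 1·7.5 = 48.9.
ΔQ = 30.2857 − 7.5 = 22.7857; wedge = 48.9 − 17 = 31.9.
The triangle = ½ × 22.7857 × 31.9 = 363.43.

363.43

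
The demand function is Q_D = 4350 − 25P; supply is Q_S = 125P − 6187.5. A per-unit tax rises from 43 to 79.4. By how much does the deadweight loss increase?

In inverse form: demand P = 174 − 0.04Q, supply P = 49.5 + 0.008Q.
Competitive equilibrium: 174 − 0.04Q = 49.5 + 0.008Q → Q* = 2593.75, P* = 70.25.
For a per-unit tax t: ΔQ = t/0.048, so DWL = ½·t·(t/0.048) = t²/0.096.
At t = 43: DWL = 19260.417. At t = 79.4: DWL = 65670.417.
Increase = 65670.417 − 19260.417 = 46410.

46410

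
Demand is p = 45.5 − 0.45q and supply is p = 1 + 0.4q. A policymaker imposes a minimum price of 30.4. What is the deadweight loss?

Competitive equilibrium: 45.5 − 0.45q = 1 + 0.4q → q* = 52.3529, p* = 21.9412.
At the floor p = 30.4, quantity demanded = (45.5 − 30.4)/0.45 = 33.5556.
Sellers' marginal cost at q' = 33.5556: 1 + 0.4·33.5556 = 14.4222.
Δq = 52.3529 − 33.5556 = 18.7973; wedge = 30.4 − 14.4222 = 15.9778.
Deadweight loss = ½ × 18.7973 × 15.9778 = 150.17.

150.17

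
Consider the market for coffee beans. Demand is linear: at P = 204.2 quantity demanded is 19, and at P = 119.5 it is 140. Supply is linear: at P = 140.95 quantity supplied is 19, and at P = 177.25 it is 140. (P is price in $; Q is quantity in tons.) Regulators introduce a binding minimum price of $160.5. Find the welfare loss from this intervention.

Demand slope = (119.5 − 204.2)/(140 − 19) = −0.7, so P = 217.5 − 0.7Q.
Supply slope = (177.25 − 140.95)/(140 − 19) = 0.3, so P = 135.25 + 0.3Q.
Competitive equilibrium: 217.5 − 0.7Q = 135.25 + 0.3Q → Q* = 82.25, P* = 159.925.
At the floor P = 160.5, quantity demanded = (217.5 − 160.5)/0.7 = 81.4286.
Sellers' marginal cost at Q' = 81.4286: 135.25 + 0.3·81.4286 = 159.6786.
ΔQ = 82.25 − 81.4286 = 0.8214; wedge = 160.5 − 159.6786 = 0.8214.
Deadweight loss = ½ × 0.8214 × 0.8214 = $0.34.

$0.34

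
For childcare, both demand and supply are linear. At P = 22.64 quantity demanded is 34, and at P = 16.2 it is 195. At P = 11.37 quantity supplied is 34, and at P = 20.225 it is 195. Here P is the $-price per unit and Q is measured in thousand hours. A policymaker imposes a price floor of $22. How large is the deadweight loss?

$500.33 thousand

Demand slope = (16.2 − 22.64)/(195 − 34) = −0.04, so P = 24 − 0.04Q.
Supply slope = (20.225 − 11.37)/(195 − 34) = 0.055, so P = 9.5 + 0.055Q.
Competitive equilibrium: 24 − 0.04Q = 9.5 + 0.055Q → Q* = 152.6316, P* = 17.8947.
At the floor P = 22, quantity demanded = (24 − 22)/0.04 = 50.
Sellers' marginal cost at Q' = 50: 9.5 + 0.055·50 = 12.25.
ΔQ = 152.6316 − 50 = 102.6316; wedge = 22 − 12.25 = 9.75.
Welfare loss = ½ × 102.6316 × 9.75 = $500.33 thousand.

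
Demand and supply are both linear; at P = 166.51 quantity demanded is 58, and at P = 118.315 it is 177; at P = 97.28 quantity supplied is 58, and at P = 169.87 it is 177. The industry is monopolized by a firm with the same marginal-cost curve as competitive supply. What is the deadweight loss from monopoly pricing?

Demand slope = (118.315 − 166.51)/(177 − 58) = −0.405, so P = 190 − 0.405Q.
Supply slope = (169.87 − 97.28)/(177 − 58) = 0.61, so P = 61.9 + 0.61Q.
Competitive equilibrium: 190 − 0.405Q = 61.9 + 0.61Q → Q* = 126.2069, P* = 138.8862.
Marginal revenue: MR = 190 − 0.81Q. Set MR = MC: 190 − 0.81Q = 61.9 + 0.61Q → Q_m = 90.2113.
Price P_m = 190 − 0.405·90.2113 = 153.4644; MC(Q_m) = 61.9 + 0.61·90.2113 = 116.9289.
Competitive Q* = 126.2069, so ΔQ = 35.9956; wedge = 153.4644 − 116.9289 = 36.5355.
The triangle = ½ × 35.9956 × 36.5355 = 657.56.

657.56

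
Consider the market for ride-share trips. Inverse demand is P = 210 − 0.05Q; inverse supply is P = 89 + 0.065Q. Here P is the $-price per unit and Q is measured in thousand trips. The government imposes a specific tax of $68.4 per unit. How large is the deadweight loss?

Competitive equilibrium: 210 − 0.05Q = 89 + 0.065Q → Q* = 1052.17391, P* = 157.3913.
With the tax, the buyer price exceeds the seller price by 68.4: (210 − 0.05Q) − (89 + 0.065Q) = 68.4 → Q' = 457.3913.
ΔQ = 1052.17391 − 457.3913 = 594.78261; the wedge equals the tax, 68.4.
Welfare loss = ½ × 594.78261 × 68.4 = $20341.57 thousand.

$20341.57 thousand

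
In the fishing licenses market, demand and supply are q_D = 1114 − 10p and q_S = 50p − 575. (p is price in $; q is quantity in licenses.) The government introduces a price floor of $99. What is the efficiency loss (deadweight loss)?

$30118.335

In inverse form: demand p = 111.4 − 0.1q, supply p = 11.5 + 0.02q.
Competitive equilibrium: 111.4 − 0.1q = 11.5 + 0.02q → q* = 832.5, p* = 28.15.
At the floor p = 99, quantity demanded = (111.4 − 99)/0.1 = 124.
Sellers' marginal cost at q' = 124: 11.5 + 0.02·124 = 13.98.
Δq = 832.5 − 124 = 708.5; wedge = 99 − 13.98 = 85.02.
The triangle = ½ × 708.5 × 85.02 = $30118.335.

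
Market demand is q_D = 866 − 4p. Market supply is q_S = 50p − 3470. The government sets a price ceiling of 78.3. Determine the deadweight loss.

In inverse form: demand p = 216.5 − 0.25q, supply p = 69.4 + 0.02q.
Competitive equilibrium: 216.5 − 0.25q = 69.4 + 0.02q → q* = 544.8148, p* = 80.2963.
At the ceiling p = 78.3, quantity supplied = (78.3 − 69.4)/0.02 = 445.
Willingness to pay at q' = 445: 216.5 − 0.25·445 = 105.25.
Δq = 544.8148 − 445 = 99.8148; wedge = 105.25 − 78.3 = 26.95.
The triangle = ½ × 99.8148 × 26.95 = 1345.

1345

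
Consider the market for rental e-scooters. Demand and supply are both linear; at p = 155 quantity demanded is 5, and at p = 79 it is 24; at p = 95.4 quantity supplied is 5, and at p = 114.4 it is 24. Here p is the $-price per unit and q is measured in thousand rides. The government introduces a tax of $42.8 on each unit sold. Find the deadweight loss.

$183.184 thousand

Demand slope = (79 − 155)/(24 − 5) = −4, so p = 175 − 4q.
Supply slope = (114.4 − 95.4)/(24 − 5) = 1, so p = 90.4 + q.
Competitive equilibrium: 175 − 4q = 90.4 + q → q* = 16.92, p* = 107.32.
With the tax, the buyer price exceeds the seller price by 42.8: (175 − 4q) − (90.4 + q) = 42.8 → q' = 8.36.
Δq = 16.92 − 8.36 = 8.56; the wedge equals the tax, 42.8.
Welfare loss = ½ × 8.56 × 42.8 = $183.184 thousand.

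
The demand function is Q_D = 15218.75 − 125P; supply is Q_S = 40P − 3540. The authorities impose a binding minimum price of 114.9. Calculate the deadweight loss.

377.84

In inverse form: demand P = 121.75 − 0.008Q, supply P = 88.5 + 0.025Q.
Competitive equilibrium: 121.75 − 0.008Q = 88.5 + 0.025Q → Q* = 1007.5758, P* = 113.6894.
At the floor P = 114.9, quantity demanded = (121.75 − 114.9)/0.008 = 856.25.
Sellers' marginal cost at Q' = 856.25: 88.5 + 0.025·856.25 = 109.9063.
ΔQ = 1007.5758 − 856.25 = 151.3258; wedge = 114.9 − 109.9063 = 4.9937.
Welfare loss = ½ × 151.3258 × 4.9937 = 377.84.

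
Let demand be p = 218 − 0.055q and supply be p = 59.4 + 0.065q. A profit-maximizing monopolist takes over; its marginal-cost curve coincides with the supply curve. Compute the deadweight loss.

10352.48

Competitive equilibrium: 218 − 0.055q = 59.4 + 0.065q → q* = 1321.6667, p* = 145.3083.
Marginal revenue: MR = 218 − 0.11q. Set MR = MC: 218 − 0.11q = 59.4 + 0.065q → q_m = 906.2857.
Price p_m = 218 − 0.055·906.2857 = 168.1543; MC(q_m) = 59.4 + 0.065·906.2857 = 118.3086.
Competitive q* = 1321.6667, so Δq = 415.381; wedge = 168.1543 − 118.3086 = 49.8457.
Deadweight loss = ½ × 415.381 × 49.8457 = 10352.48.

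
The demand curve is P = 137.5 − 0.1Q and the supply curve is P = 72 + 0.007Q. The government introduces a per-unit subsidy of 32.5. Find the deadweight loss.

Competitive equilibrium: 137.5 − 0.1Q = 72 + 0.007Q → Q* = 612.1495, P* = 76.285.
The subsidy lowers effective supply by 32.5: P = 39.5 + 0.007Q.
New quantity: 137.5 − 0.1Q = 39.5 + 0.007Q → Q' = 915.8879.
Overproduction ΔQ = 915.8879 − 612.1495 = 303.7384; wedge = subsidy = 32.5.
The triangle = ½ × 303.7384 × 32.5 = 4935.75.

4935.75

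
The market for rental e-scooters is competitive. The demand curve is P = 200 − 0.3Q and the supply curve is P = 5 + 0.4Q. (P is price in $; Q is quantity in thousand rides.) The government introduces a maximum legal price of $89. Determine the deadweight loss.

Competitive equilibrium: 200 − 0.3Q = 5 + 0.4Q → Q* = 278.5714, P* = 116.4286.
At the ceiling P = 89, quantity supplied = (89 − 5)/0.4 = 210.
Willingness to pay at Q' = 210: 200 − 0.3·210 = 137.
ΔQ = 278.5714 − 210 = 68.5714; wedge = 137 − 89 = 48.
Welfare loss = ½ × 68.5714 × 48 = $1645.71 thousand.

$1645.71 thousand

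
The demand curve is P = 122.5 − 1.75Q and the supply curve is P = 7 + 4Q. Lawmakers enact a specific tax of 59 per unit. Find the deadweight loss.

302.70

Competitive equilibrium: 122.5 − 1.75Q = 7 + 4Q → Q* = 20.087, P* = 87.3478.
With the tax, the buyer price exceeds the seller price by 59: (122.5 − 1.75Q) − (7 + 4Q) = 59 → Q' = 9.8261.
ΔQ = 20.087 − 9.8261 = 10.2609; the wedge equals the tax, 59.
Welfare loss = ½ × 10.2609 × 59 = 302.70.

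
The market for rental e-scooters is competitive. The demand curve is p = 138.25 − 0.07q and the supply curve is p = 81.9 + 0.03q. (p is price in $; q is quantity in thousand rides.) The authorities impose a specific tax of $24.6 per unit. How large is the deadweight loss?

Competitive equilibrium: 138.25 − 0.07q = 81.9 + 0.03q → q* = 563.5, p* = 98.805.
With the tax, the buyer price exceeds the seller price by 24.6: (138.25 − 0.07q) − (81.9 + 0.03q) = 24.6 → q' = 317.5.
Δq = 563.5 − 317.5 = 246; the wedge equals the tax, 24.6.
Welfare loss = ½ × 246 × 24.6 = $3025.80 thousand.

$3025.80 thousand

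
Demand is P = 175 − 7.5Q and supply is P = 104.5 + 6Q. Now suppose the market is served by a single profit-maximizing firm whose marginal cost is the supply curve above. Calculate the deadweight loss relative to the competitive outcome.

Competitive equilibrium: 175 − 7.5Q = 104.5 + 6Q → Q* = 5.2222, P* = 135.8333.
Marginal revenue: MR = 175 − 15Q. Set MR = MC: 175 − 15Q = 104.5 + 6Q → Q_m = 3.3571.
Price P_m = 175 − 7.5·3.3571 = 149.8218; MC(Q_m) = 104.5 + 6·3.3571 = 124.6426.
Competitive Q* = 5.2222, so ΔQ = 1.8651; wedge = 149.8218 − 124.6426 = 25.1792.
Welfare loss = ½ × 1.8651 × 25.1792 = 23.48.

23.48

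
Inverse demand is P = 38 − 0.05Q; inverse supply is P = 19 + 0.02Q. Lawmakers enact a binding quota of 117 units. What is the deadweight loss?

Competitive equilibrium: 38 − 0.05Q = 19 + 0.02Q → Q* = 271.4286, P* = 24.4286.
At Q = 117: demand price = 38 − 0.05·117 = 32.15; supply price = 19 + 0.02·117 = 21.34.
ΔQ = 271.4286 − 117 = 154.4286; wedge = 32.15 − 21.34 = 10.81.
The triangle = ½ × 154.4286 × 10.81 = 834.69.

834.69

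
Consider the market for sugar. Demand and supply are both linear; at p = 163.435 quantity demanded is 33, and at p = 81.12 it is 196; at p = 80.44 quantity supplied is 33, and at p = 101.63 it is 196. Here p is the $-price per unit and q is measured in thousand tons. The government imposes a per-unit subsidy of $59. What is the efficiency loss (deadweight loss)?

$2740.94 thousand

Demand slope = (81.12 − 163.435)/(196 − 33) = −0.505, so p = 180.1 − 0.505q.
Supply slope = (101.63 − 80.44)/(196 − 33) = 0.13, so p = 76.15 + 0.13q.
Competitive equilibrium: 180.1 − 0.505q = 76.15 + 0.13q → q* = 163.70079, p* = 97.4311.
The subsidy lowers effective supply by 59: p = 17.15 + 0.13q.
New quantity: 180.1 − 0.505q = 17.15 + 0.13q → q' = 256.61417.
Overproduction Δq = 256.61417 − 163.70079 = 92.91338; wedge = subsidy = 59.
Welfare loss = ½ × 92.91338 × 59 = $2740.94 thousand.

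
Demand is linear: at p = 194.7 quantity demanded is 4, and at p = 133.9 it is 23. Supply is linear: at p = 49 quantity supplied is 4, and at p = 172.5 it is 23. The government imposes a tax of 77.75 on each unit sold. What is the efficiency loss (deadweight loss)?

311.60

Demand slope = (133.9 − 194.7)/(23 − 4) = −3.2, so p = 207.5 − 3.2q.
Supply slope = (172.5 − 49)/(23 − 4) = 6.5, so p = 23 + 6.5q.
Competitive equilibrium: 207.5 − 3.2q = 23 + 6.5q → q* = 19.0206, p* = 146.634.
With the tax, the buyer price exceeds the seller price by 77.75: (207.5 − 3.2q) − (23 + 6.5q) = 77.75 → q' = 11.0052.
Δq = 19.0206 − 11.0052 = 8.0154; the wedge equals the tax, 77.75.
DWL = ½ × 8.0154 × 77.75 = 311.60.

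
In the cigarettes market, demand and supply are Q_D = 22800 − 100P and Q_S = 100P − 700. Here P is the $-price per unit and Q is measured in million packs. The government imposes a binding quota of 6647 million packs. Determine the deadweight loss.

$193864.09 million

In inverse form: demand P = 228 − 0.01Q, supply P = 7 + 0.01Q.
Competitive equilibrium: 228 − 0.01Q = 7 + 0.01Q → Q* = 11050, P* = 117.5.
At Q = 6647: demand price = 228 − 0.01·6647 = 161.53; supply price = 7 + 0.01·6647 = 73.47.
ΔQ = 11050 − 6647 = 4403; wedge = 161.53 − 73.47 = 88.06.
Welfare loss = ½ × 4403 × 88.06 = $193864.09 million.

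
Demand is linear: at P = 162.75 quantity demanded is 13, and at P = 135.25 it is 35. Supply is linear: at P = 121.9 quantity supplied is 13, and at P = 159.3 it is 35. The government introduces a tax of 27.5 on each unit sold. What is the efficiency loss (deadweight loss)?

128.18

Demand slope = (135.25 − 162.75)/(35 − 13) = −1.25, so P = 179 − 1.25Q.
Supply slope = (159.3 − 121.9)/(35 − 13) = 1.7, so P = 99.8 + 1.7Q.
Competitive equilibrium: 179 − 1.25Q = 99.8 + 1.7Q → Q* = 26.8475, P* = 145.4407.
With the tax, the buyer price exceeds the seller price by 27.5: (179 − 1.25Q) − (99.8 + 1.7Q) = 27.5 → Q' = 17.5254.
ΔQ = 26.8475 − 17.5254 = 9.3221; the wedge equals the tax, 27.5.
DWL = ½ × 9.3221 × 27.5 = 128.18.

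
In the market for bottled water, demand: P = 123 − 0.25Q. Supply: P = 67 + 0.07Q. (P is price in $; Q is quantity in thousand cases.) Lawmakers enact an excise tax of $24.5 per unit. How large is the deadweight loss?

$937.89 thousand

Competitive equilibrium: 123 − 0.25Q = 67 + 0.07Q → Q* = 175, P* = 79.25.
With the tax, the buyer price exceeds the seller price by 24.5: (123 − 0.25Q) − (67 + 0.07Q) = 24.5 → Q' = 98.4375.
ΔQ = 175 − 98.4375 = 76.5625; the wedge equals the tax, 24.5.
Welfare loss = ½ × 76.5625 × 24.5 = $937.89 thousand.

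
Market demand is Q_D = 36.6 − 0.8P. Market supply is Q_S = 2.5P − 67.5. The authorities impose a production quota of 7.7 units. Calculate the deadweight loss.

11.07

In inverse form: demand P = 45.75 − 1.25Q, supply P = 27 + 0.4Q.
Competitive equilibrium: 45.75 − 1.25Q = 27 + 0.4Q → Q* = 11.3636, P* = 31.5455.
At Q = 7.7: demand price = 45.75 − 1.25·7.7 = 36.125; supply price = 27 + 0.4·7.7 = 30.08.
ΔQ = 11.3636 − 7.7 = 3.6636; wedge = 36.125 − 30.08 = 6.045.
DWL = ½ × 3.6636 × 6.045 = 11.07.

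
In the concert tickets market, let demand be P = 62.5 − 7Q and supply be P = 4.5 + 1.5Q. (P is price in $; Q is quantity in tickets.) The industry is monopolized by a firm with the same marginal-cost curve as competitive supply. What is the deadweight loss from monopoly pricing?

$40.36

Competitive equilibrium: 62.5 − 7Q = 4.5 + 1.5Q → Q* = 6.8235, P* = 14.7353.
Marginal revenue: MR = 62.5 − 14Q. Set MR = MC: 62.5 − 14Q = 4.5 + 1.5Q → Q_m = 3.7419.
Price P_m = 62.5 − 7·3.7419 = 36.3067; MC(Q_m) = 4.5 + 1.5·3.7419 = 10.1129.
Competitive Q* = 6.8235, so ΔQ = 3.0816; wedge = 36.3067 − 10.1129 = 26.1938.
The triangle = ½ × 3.0816 × 26.1938 = $40.36.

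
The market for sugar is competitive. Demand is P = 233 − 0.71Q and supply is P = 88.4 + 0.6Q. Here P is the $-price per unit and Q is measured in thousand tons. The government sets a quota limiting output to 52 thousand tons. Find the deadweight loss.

Competitive equilibrium: 233 − 0.71Q = 88.4 + 0.6Q → Q* = 110.3817, P* = 154.629.
At Q = 52: demand price = 233 − 0.71·52 = 196.08; supply price = 88.4 + 0.6·52 = 119.6.
ΔQ = 110.3817 − 52 = 58.3817; wedge = 196.08 − 119.6 = 76.48.
DWL = ½ × 58.3817 × 76.48 = $2232.52 thousand.

$2232.52 thousand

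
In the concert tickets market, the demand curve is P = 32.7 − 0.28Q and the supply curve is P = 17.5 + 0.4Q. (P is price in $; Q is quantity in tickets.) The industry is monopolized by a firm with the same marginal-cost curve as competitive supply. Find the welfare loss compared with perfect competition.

Competitive equilibrium: 32.7 − 0.28Q = 17.5 + 0.4Q → Q* = 22.3529, P* = 26.4412.
Marginal revenue: MR = 32.7 − 0.56Q. Set MR = MC: 32.7 − 0.56Q = 17.5 + 0.4Q → Q_m = 15.8333.
Price P_m = 32.7 − 0.28·15.8333 = 28.2667; MC(Q_m) = 17.5 + 0.4·15.8333 = 23.8333.
Competitive Q* = 22.3529, so ΔQ = 6.5196; wedge = 28.2667 − 23.8333 = 4.4334.
DWL = ½ × 6.5196 × 4.4334 = $14.45.

$14.45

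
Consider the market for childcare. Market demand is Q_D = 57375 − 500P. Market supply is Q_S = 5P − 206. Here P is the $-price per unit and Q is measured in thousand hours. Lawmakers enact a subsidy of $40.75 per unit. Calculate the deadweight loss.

In inverse form: demand P = 114.75 − 0.002Q, supply P = 41.2 + 0.2Q.
Competitive equilibrium: 114.75 − 0.002Q = 41.2 + 0.2Q → Q* = 364.1089, P* = 114.0218.
The subsidy lowers effective supply by 40.75: P = 0.45 + 0.2Q.
New quantity: 114.75 − 0.002Q = 0.45 + 0.2Q → Q' = 565.8416.
Overproduction ΔQ = 565.8416 − 364.1089 = 201.7327; wedge = subsidy = 40.75.
Welfare loss = ½ × 201.7327 × 40.75 = $4110.30 thousand.

$4110.30 thousand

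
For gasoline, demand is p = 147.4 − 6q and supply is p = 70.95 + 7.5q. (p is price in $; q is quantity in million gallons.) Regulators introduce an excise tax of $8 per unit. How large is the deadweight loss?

$2.37 million

Competitive equilibrium: 147.4 − 6q = 70.95 + 7.5q → q* = 5.663, p* = 113.4222.
With the tax, the buyer price exceeds the seller price by 8: (147.4 − 6q) − (70.95 + 7.5q) = 8 → q' = 5.0704.
Δq = 5.663 − 5.0704 = 0.5926; the wedge equals the tax, 8.
Welfare loss = ½ × 0.5926 × 8 = $2.37 million.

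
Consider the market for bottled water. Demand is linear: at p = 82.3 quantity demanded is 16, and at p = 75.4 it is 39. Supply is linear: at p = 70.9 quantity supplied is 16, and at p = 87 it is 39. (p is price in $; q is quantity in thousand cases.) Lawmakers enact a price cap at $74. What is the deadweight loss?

$24.30 thousand

Demand slope = (75.4 − 82.3)/(39 − 16) = −0.3, so p = 87.1 − 0.3q.
Supply slope = (87 − 70.9)/(39 − 16) = 0.7, so p = 59.7 + 0.7q.
Competitive equilibrium: 87.1 − 0.3q = 59.7 + 0.7q → q* = 27.4, p* = 78.88.
At the ceiling p = 74, quantity supplied = (74 − 59.7)/0.7 = 20.4286.
Willingness to pay at q' = 20.4286: 87.1 − 0.3·20.4286 = 80.9714.
Δq = 27.4 − 20.4286 = 6.9714; wedge = 80.9714 − 74 = 6.9714.
The triangle = ½ × 6.9714 × 6.9714 = $24.30 thousand.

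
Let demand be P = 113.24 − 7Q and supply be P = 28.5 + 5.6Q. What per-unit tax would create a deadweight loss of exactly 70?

42

Competitive equilibrium: 113.24 − 7Q = 28.5 + 5.6Q → Q* = 6.7254, P* = 66.1622.
A tax t gives ΔQ = t/12.6 and wedge t, so DWL = t²/25.2.
t²/25.2 = 70 → t² = 1764 → t = 42.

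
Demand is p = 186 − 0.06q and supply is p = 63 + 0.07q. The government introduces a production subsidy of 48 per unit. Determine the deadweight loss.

Competitive equilibrium: 186 − 0.06q = 63 + 0.07q → q* = 946.1538, p* = 129.2308.
The subsidy lowers effective supply by 48: p = 15 + 0.07q.
New quantity: 186 − 0.06q = 15 + 0.07q → q' = 1315.3846.
Overproduction Δq = 1315.3846 − 946.1538 = 369.2308; wedge = subsidy = 48.
Deadweight loss = ½ × 369.2308 × 48 = 8861.54.

8861.54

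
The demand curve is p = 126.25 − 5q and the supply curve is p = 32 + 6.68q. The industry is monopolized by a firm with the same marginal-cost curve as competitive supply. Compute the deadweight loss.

34.17

Competitive equilibrium: 126.25 − 5q = 32 + 6.68q → q* = 8.0693, p* = 85.9033.
Marginal revenue: MR = 126.25 − 10q. Set MR = MC: 126.25 − 10q = 32 + 6.68q → q_m = 5.6505.
Price p_m = 126.25 − 5·5.6505 = 97.9975; MC(q_m) = 32 + 6.68·5.6505 = 69.7453.
Competitive q* = 8.0693, so Δq = 2.4188; wedge = 97.9975 − 69.7453 = 28.2522.
Deadweight loss = ½ × 2.4188 × 28.2522 = 34.17.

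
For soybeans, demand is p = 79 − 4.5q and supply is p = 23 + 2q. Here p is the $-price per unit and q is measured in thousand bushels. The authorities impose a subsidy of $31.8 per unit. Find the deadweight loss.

$77.79 thousand

Competitive equilibrium: 79 − 4.5q = 23 + 2q → q* = 8.6154, p* = 40.2308.
The subsidy lowers effective supply by 31.8: p = 2q − 8.8.
New quantity: 79 − 4.5q = 2q − 8.8 → q' = 13.5077.
Overproduction Δq = 13.5077 − 8.6154 = 4.8923; wedge = subsidy = 31.8.
Welfare loss = ½ × 4.8923 × 31.8 = $77.79 thousand.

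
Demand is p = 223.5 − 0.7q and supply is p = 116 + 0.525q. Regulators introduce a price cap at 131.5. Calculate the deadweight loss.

Competitive equilibrium: 223.5 − 0.7q = 116 + 0.525q → q* = 87.7551, p* = 162.0714.
At the ceiling p = 131.5, quantity supplied = (131.5 − 116)/0.525 = 29.5238.
Willingness to pay at q' = 29.5238: 223.5 − 0.7·29.5238 = 202.8333.
Δq = 87.7551 − 29.5238 = 58.2313; wedge = 202.8333 − 131.5 = 71.3333.
Welfare loss = ½ × 58.2313 × 71.3333 = 2076.92.

2076.92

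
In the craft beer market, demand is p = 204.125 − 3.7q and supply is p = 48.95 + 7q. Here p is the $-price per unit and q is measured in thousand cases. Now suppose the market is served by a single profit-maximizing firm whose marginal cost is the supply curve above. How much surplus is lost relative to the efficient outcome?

Competitive equilibrium: 204.125 − 3.7q = 48.95 + 7q → q* = 14.5023, p* = 150.4664.
Marginal revenue: MR = 204.125 − 7.4q. Set MR = MC: 204.125 − 7.4q = 48.95 + 7q → q_m = 10.776.
Price p_m = 204.125 − 3.7·10.776 = 164.2538; MC(q_m) = 48.95 + 7·10.776 = 124.382.
Competitive q* = 14.5023, so Δq = 3.7263; wedge = 164.2538 − 124.382 = 39.8718.
The triangle = ½ × 3.7263 × 39.8718 = $74.29 thousand.

$74.29 thousand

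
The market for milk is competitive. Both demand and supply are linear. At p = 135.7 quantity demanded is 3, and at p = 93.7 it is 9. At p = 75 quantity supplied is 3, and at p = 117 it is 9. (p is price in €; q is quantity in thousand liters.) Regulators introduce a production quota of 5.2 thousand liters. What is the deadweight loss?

Demand slope = (93.7 − 135.7)/(9 − 3) = −7, so p = 156.7 − 7q.
Supply slope = (117 − 75)/(9 − 3) = 7, so p = 54 + 7q.
Competitive equilibrium: 156.7 − 7q = 54 + 7q → q* = 7.3357, p* = 105.35.
At q = 5.2: demand price = 156.7 − 7·5.2 = 120.3; supply price = 54 + 7·5.2 = 90.4.
Δq = 7.3357 − 5.2 = 2.1357; wedge = 120.3 − 90.4 = 29.9.
Deadweight loss = ½ × 2.1357 × 29.9 = €31.93 thousand.

€31.93 thousand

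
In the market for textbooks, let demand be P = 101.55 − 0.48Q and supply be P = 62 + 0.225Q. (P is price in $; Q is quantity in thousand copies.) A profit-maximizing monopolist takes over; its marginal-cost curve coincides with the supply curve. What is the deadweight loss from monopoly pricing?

$182.02 thousand

Competitive equilibrium: 101.55 − 0.48Q = 62 + 0.225Q → Q* = 56.0993, P* = 74.6223.
Marginal revenue: MR = 101.55 − 0.96Q. Set MR = MC: 101.55 − 0.96Q = 62 + 0.225Q → Q_m = 33.3755.
Price P_m = 101.55 − 0.48·33.3755 = 85.5298; MC(Q_m) = 62 + 0.225·33.3755 = 69.5095.
Competitive Q* = 56.0993, so ΔQ = 22.7238; wedge = 85.5298 − 69.5095 = 16.0203.
Deadweight loss = ½ × 22.7238 × 16.0203 = $182.02 thousand.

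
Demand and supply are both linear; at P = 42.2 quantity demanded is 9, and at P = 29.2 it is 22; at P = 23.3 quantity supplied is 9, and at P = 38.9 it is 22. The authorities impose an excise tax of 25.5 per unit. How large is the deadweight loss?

147.78

Demand slope = (29.2 − 42.2)/(22 − 9) = −1, so P = 51.2 − Q.
Supply slope = (38.9 − 23.3)/(22 − 9) = 1.2, so P = 12.5 + 1.2Q.
Competitive equilibrium: 51.2 − Q = 12.5 + 1.2Q → Q* = 17.5909, P* = 33.6091.
With the tax, the buyer price exceeds the seller price by 25.5: (51.2 − Q) − (12.5 + 1.2Q) = 25.5 → Q' = 6.
ΔQ = 17.5909 − 6 = 11.5909; the wedge equals the tax, 25.5.
Deadweight loss = ½ × 11.5909 × 25.5 = 147.78.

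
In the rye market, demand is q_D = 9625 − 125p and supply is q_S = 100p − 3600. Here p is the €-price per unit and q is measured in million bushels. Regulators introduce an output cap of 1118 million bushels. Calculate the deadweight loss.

€12105.76 million

In inverse form: demand p = 77 − 0.008q, supply p = 36 + 0.01q.
Competitive equilibrium: 77 − 0.008q = 36 + 0.01q → q* = 2277.7778, p* = 58.7778.
At q = 1118: demand price = 77 − 0.008·1118 = 68.056; supply price = 36 + 0.01·1118 = 47.18.
Δq = 2277.7778 − 1118 = 1159.7778; wedge = 68.056 − 47.18 = 20.876.
DWL = ½ × 1159.7778 × 20.876 = €12105.76 million.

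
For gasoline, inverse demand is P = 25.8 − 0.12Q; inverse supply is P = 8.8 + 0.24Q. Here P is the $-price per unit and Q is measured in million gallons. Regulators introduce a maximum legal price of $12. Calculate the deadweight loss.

$206.72 million

Competitive equilibrium: 25.8 − 0.12Q = 8.8 + 0.24Q → Q* = 47.2222, P* = 20.1333.
At the ceiling P = 12, quantity supplied = (12 − 8.8)/0.24 = 13.3333.
Willingness to pay at Q' = 13.3333: 25.8 − 0.12·13.3333 = 24.2.
ΔQ = 47.2222 − 13.3333 = 33.8889; wedge = 24.2 − 12 = 12.2.
DWL = ½ × 33.8889 × 12.2 = $206.72 million.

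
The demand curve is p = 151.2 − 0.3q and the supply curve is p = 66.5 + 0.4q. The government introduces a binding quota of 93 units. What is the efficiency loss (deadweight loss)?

274.40

Competitive equilibrium: 151.2 − 0.3q = 66.5 + 0.4q → q* = 121, p* = 114.9.
At q = 93: demand price = 151.2 − 0.3·93 = 123.3; supply price = 66.5 + 0.4·93 = 103.7.
Δq = 121 − 93 = 28; wedge = 123.3 − 103.7 = 19.6.
DWL = ½ × 28 × 19.6 = 274.40.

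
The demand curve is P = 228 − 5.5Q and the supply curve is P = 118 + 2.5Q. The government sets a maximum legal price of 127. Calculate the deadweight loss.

412.09

Competitive equilibrium: 228 − 5.5Q = 118 + 2.5Q → Q* = 13.75, P* = 152.375.
At the ceiling P = 127, quantity supplied = (127 − 118)/2.5 = 3.6.
Willingness to pay at Q' = 3.6: 228 − 5.5·3.6 = 208.2.
ΔQ = 13.75 − 3.6 = 10.15; wedge = 208.2 − 127 = 81.2.
The triangle = ½ × 10.15 × 81.2 = 412.09.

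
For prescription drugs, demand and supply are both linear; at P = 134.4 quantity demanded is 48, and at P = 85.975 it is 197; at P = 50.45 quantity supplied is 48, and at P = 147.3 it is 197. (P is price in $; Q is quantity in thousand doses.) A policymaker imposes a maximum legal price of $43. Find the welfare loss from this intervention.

$4640.39 thousand

Demand slope = (85.975 − 134.4)/(197 − 48) = −0.325, so P = 150 − 0.325Q.
Supply slope = (147.3 − 50.45)/(197 − 48) = 0.65, so P = 19.25 + 0.65Q.
Competitive equilibrium: 150 − 0.325Q = 19.25 + 0.65Q → Q* = 134.1026, P* = 106.4167.
At the ceiling P = 43, quantity supplied = (43 − 19.25)/0.65 = 36.5385.
Willingness to pay at Q' = 36.5385: 150 − 0.325·36.5385 = 138.125.
ΔQ = 134.1026 − 36.5385 = 97.5641; wedge = 138.125 − 43 = 95.125.
The triangle = ½ × 97.5641 × 95.125 = $4640.39 thousand.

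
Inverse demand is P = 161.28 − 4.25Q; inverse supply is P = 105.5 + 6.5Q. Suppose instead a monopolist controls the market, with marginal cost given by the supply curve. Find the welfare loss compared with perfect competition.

11.62

Competitive equilibrium: 161.28 − 4.25Q = 105.5 + 6.5Q → Q* = 5.1888, P* = 139.2274.
Marginal revenue: MR = 161.28 − 8.5Q. Set MR = MC: 161.28 − 8.5Q = 105.5 + 6.5Q → Q_m = 3.7187.
Price P_m = 161.28 − 4.25·3.7187 = 145.4755; MC(Q_m) = 105.5 + 6.5·3.7187 = 129.6716.
Competitive Q* = 5.1888, so ΔQ = 1.4701; wedge = 145.4755 − 129.6716 = 15.8039.
Welfare loss = ½ × 1.4701 × 15.8039 = 11.62.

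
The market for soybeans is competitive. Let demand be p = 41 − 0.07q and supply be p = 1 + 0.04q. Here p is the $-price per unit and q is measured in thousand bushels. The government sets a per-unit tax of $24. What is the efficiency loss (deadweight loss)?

Competitive equilibrium: 41 − 0.07q = 1 + 0.04q → q* = 363.6364, p* = 15.5455.
With the tax, the buyer price exceeds the seller price by 24: (41 − 0.07q) − (1 + 0.04q) = 24 → q' = 145.4545.
Δq = 363.6364 − 145.4545 = 218.1819; the wedge equals the tax, 24.
Deadweight loss = ½ × 218.1819 × 24 = $2618.18 thousand.

$2618.18 thousand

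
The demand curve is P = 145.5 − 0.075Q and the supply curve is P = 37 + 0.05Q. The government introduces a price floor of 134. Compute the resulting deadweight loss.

31921.78

Competitive equilibrium: 145.5 − 0.075Q = 37 + 0.05Q → Q* = 868, P* = 80.4.
At the floor P = 134, quantity demanded = (145.5 − 134)/0.075 = 153.33333.
Sellers' marginal cost at Q' = 153.33333: 37 + 0.05·153.33333 = 44.66667.
ΔQ = 868 − 153.33333 = 714.66667; wedge = 134 − 44.66667 = 89.33333.
Deadweight loss = ½ × 714.66667 × 89.33333 = 31921.78.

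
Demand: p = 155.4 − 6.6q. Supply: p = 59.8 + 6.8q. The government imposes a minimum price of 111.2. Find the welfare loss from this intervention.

1.28

Competitive equilibrium: 155.4 − 6.6q = 59.8 + 6.8q → q* = 7.1343, p* = 108.3134.
At the floor p = 111.2, quantity demanded = (155.4 − 111.2)/6.6 = 6.697.
Sellers' marginal cost at q' = 6.697: 59.8 + 6.8·6.697 = 105.3396.
Δq = 7.1343 − 6.697 = 0.4373; wedge = 111.2 − 105.3396 = 5.8604.
Deadweight loss = ½ × 0.4373 × 5.8604 = 1.28.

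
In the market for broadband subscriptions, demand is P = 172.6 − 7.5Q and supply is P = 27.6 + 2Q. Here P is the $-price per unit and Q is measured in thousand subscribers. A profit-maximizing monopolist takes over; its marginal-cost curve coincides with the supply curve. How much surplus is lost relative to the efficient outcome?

Competitive equilibrium: 172.6 − 7.5Q = 27.6 + 2Q → Q* = 15.2632, P* = 58.1263.
Marginal revenue: MR = 172.6 − 15Q. Set MR = MC: 172.6 − 15Q = 27.6 + 2Q → Q_m = 8.5294.
Price P_m = 172.6 − 7.5·8.5294 = 108.6295; MC(Q_m) = 27.6 + 2·8.5294 = 44.6588.
Competitive Q* = 15.2632, so ΔQ = 6.7338; wedge = 108.6295 − 44.6588 = 63.9707.
Welfare loss = ½ × 6.7338 × 63.9707 = $215.38 thousand.

$215.38 thousand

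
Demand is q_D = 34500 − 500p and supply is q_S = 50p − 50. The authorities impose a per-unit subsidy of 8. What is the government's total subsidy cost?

27636.36

In inverse form: demand p = 69 − 0.002q, supply p = 1 + 0.02q.
Competitive equilibrium: 69 − 0.002q = 1 + 0.02q → q* = 3090.9091, p* = 62.8182.
The subsidy lowers effective supply by 8: p = 0.02q − 7.
New quantity: 69 − 0.002q = 0.02q − 7 → q' = 3454.5455.
Total subsidy cost = 8 × 3454.5455 = 27636.36.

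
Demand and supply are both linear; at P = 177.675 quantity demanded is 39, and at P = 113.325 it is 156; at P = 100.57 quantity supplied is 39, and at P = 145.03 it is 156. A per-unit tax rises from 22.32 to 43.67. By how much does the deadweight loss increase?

757.47

Demand slope = (113.325 − 177.675)/(156 − 39) = −0.55, so P = 199.125 − 0.55Q.
Supply slope = (145.03 − 100.57)/(156 − 39) = 0.38, so P = 85.75 + 0.38Q.
Competitive equilibrium: 199.125 − 0.55Q = 85.75 + 0.38Q → Q* = 121.9086, P* = 132.0753.
For a per-unit tax t: ΔQ = t/0.93, so DWL = ½·t·(t/0.93) = t²/1.86.
At t = 22.32: DWL = 267.84. At t = 43.67: DWL = 1025.306.
Increase = 1025.306 − 267.84 = 757.47.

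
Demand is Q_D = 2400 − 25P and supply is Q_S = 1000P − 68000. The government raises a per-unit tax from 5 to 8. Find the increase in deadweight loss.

475.61

In inverse form: demand P = 96 − 0.04Q, supply P = 68 + 0.001Q.
Competitive equilibrium: 96 − 0.04Q = 68 + 0.001Q → Q* = 682.9268, P* = 68.6829.
For a per-unit tax t: ΔQ = t/0.041, so DWL = ½·t·(t/0.041) = t²/0.082.
At t = 5: DWL = 304.878. At t = 8: DWL = 780.488.
Increase = 780.488 − 304.878 = 475.61.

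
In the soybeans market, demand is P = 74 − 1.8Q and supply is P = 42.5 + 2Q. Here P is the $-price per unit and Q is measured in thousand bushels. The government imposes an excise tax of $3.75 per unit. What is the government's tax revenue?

Competitive equilibrium: 74 − 1.8Q = 42.5 + 2Q → Q* = 8.2895, P* = 59.0789.
With the tax, the buyer price exceeds the seller price by 3.75: (74 − 1.8Q) − (42.5 + 2Q) = 3.75 → Q' = 7.3026.
Tax revenue = 3.75 × 7.3026 = $27.38 thousand.

$27.38 thousand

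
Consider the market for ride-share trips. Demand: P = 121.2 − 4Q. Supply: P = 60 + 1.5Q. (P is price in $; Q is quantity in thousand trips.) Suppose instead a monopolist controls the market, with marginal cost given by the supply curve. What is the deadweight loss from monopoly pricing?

Competitive equilibrium: 121.2 − 4Q = 60 + 1.5Q → Q* = 11.12727, P* = 76.69091.
Marginal revenue: MR = 121.2 − 8Q. Set MR = MC: 121.2 − 8Q = 60 + 1.5Q → Q_m = 6.44211.
Price P_m = 121.2 − 4·6.44211 = 95.43156; MC(Q_m) = 60 + 1.5·6.44211 = 69.66317.
Competitive Q* = 11.12727, so ΔQ = 4.68516; wedge = 95.43156 − 69.66317 = 25.76839.
Deadweight loss = ½ × 4.68516 × 25.76839 = $60.36 thousand.

$60.36 thousand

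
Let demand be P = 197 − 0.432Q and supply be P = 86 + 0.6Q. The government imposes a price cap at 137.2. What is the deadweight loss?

254.87

Competitive equilibrium: 197 − 0.432Q = 86 + 0.6Q → Q* = 107.5581, P* = 150.5349.
At the ceiling P = 137.2, quantity supplied = (137.2 − 86)/0.6 = 85.3333.
Willingness to pay at Q' = 85.3333: 197 − 0.432·85.3333 = 160.136.
ΔQ = 107.5581 − 85.3333 = 22.2248; wedge = 160.136 − 137.2 = 22.936.
Welfare loss = ½ × 22.2248 × 22.936 = 254.87.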